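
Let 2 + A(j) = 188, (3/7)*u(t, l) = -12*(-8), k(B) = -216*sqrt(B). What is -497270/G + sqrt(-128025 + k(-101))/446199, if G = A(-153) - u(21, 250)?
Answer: 248635/19 + sqrt(-14225 - 24*I*sqrt(101))/148733 ≈ 13086.0 - 0.00080193*I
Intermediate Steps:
u(t, l) = 224 (u(t, l) = 7*(-12*(-8))/3 = (7/3)*96 = 224)
A(j) = 186 (A(j) = -2 + 188 = 186)
G = -38 (G = 186 - 1*224 = 186 - 224 = -38)
-497270/G + sqrt(-128025 + k(-101))/446199 = -497270/(-38) + sqrt(-128025 - 216*I*sqrt(101))/446199 = -497270*(-1/38) + sqrt(-128025 - 216*I*sqrt(101))*(1/446199) = 248635/19 + sqrt(-128025 - 216*I*sqrt(101))*(1/446199) = 248635/19 + sqrt(-128025 - 216*I*sqrt(101))/446199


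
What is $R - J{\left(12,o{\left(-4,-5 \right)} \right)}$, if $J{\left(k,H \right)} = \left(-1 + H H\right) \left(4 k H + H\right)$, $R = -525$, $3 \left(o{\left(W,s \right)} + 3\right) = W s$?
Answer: $- \frac{74543}{27} \approx -2760.9$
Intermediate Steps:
$o{\left(W,s \right)} = -3 + \frac{W s}{3}$
$J{\left(k,H \right)} = \left(-1 + H^{2}\right) \left(H + 4 H k\right)$ ($J{\left(k,H \right)} = \left(-1 + H^{2}\right) \left(4 H k + H\right) = \left(-1 + H^{2}\right) \left(H + 4 H k\right)$)
$R - J{\left(12,o{\left(-4,-5 \right)} \right)} = -525 - \left(-3 + \frac{1}{3} \left(-4\right) \left(-5\right)\right) \left(-1 + \left(-3 + \frac{1}{3} \left(-4\right) \left(-5\right)\right)^{2} - 48 + 4 \cdot 12 \left(-3 + \frac{1}{3} \left(-4\right) \left(-5\right)\right)^{2}\right) = -525 - \left(-3 + \frac{20}{3}\right) \left(-1 + \left(-3 + \frac{20}{3}\right)^{2} - 48 + 4 \cdot 12 \left(-3 + \frac{20}{3}\right)^{2}\right) = -525 - \frac{11 \left(-1 + \left(\frac{11}{3}\right)^{2} - 48 + 4 \cdot 12 \left(\frac{11}{3}\right)^{2}\right)}{3} = -525 - \frac{11 \left(-1 + \frac{121}{9} - 48 + 4 \cdot 12 \cdot \frac{121}{9}\right)}{3} = -525 - \frac{11 \left(-1 + \frac{121}{9} - 48 + \frac{1936}{3}\right)}{3} = -525 - \frac{11}{3} \cdot \frac{5488}{9} = -525 - \frac{60368}{27} = - \frac{74543}{27}$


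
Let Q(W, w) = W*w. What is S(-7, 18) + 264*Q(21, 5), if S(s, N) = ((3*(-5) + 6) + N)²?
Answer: 27801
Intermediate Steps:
S(s, N) = (-9 + N)² (S(s, N) = ((-15 + 6) + N)² = (-9 + N)²)
S(-7, 18) + 264*Q(21, 5) = (-9 + 18)² + 264*(21*5) = 9² + 264*105 = 81 + 27720 = 27801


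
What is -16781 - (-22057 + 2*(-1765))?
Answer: 8806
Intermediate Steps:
-16781 - (-22057 + 2*(-1765)) = -16781 - (-22057 - 3530) = -16781 - 1*(-25587) = -16781 + 25587 = 8806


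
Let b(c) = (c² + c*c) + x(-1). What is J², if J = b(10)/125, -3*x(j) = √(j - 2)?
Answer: (600 - I*√3)²/140625 ≈ 2.56 - 0.01478*I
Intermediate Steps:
x(j) = -√(-2 + j)/3 (x(j) = -√(j - 2)/3 = -√(-2 + j)/3)
b(c) = 2*c² - I*√3/3 (b(c) = (c² + c*c) - √(-2 - 1)/3 = (c² + c²) - I*√3/3 = 2*c² - I*√3/3)
J = 8/5 - I*√3/375 (J = (2*10² - I*√3/3)/125 = (2*100 - I*√3/3)*(1/125) = (200 - I*√3/3)*(1/125) = 8/5 - I*√3/375 ≈ 1.6 - 0.0046188*I)
J² = (8/5 - I*√3/375)²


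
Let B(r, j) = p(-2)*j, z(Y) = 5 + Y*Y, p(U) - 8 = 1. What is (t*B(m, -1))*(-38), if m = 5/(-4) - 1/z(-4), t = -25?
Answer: -8550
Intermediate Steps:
p(U) = 9 (p(U) = 8 + 1 = 9)
z(Y) = 5 + Y²
m = -109/84 (m = 5/(-4) - 1/(5 + (-4)²) = 5*(-¼) - 1/(5 + 16) = -5/4 - 1/21 = -109/84 ≈ -1.2976)
B(r, j) = 9*j
(t*B(m, -1))*(-38) = -225*(-1)*(-38) = -25*(-9)*(-38) = 225*(-38) = -8550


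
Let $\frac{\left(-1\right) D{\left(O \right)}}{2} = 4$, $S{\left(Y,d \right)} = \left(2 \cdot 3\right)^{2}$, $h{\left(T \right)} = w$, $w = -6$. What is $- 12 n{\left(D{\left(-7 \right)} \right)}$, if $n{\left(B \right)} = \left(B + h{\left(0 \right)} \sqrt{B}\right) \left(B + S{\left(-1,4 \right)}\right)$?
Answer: $2688 + 4032 i \sqrt{2} \approx 2688.0 + 5702.1 i$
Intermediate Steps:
$h{\left(T \right)} = -6$
$S{\left(Y,d \right)} = 36$ ($S{\left(Y,d \right)} = 6^{2} = 36$)
$D{\left(O \right)} = -8$ ($D{\left(O \right)} = \left(-2\right) 4 = -8$)
$n{\left(B \right)} = \left(36 + B\right) \left(B - 6 \sqrt{B}\right)$ ($n{\left(B \right)} = \left(B - 6 \sqrt{B}\right) \left(B + 36\right) = \left(B - 6 \sqrt{B}\right) \left(36 + B\right) = \left(36 + B\right) \left(B - 6 \sqrt{B}\right)$)
$- 12 n{\left(D{\left(-7 \right)} \right)} = - 12 \left(\left(-8\right)^{2} - 216 \sqrt{-8} - 6 \left(-8\right)^{\frac{3}{2}} + 36 \left(-8\right)\right) = - 12 \left(64 - 216 \cdot 2 i \sqrt{2} - 6 \left(- 16 i \sqrt{2}\right) - 288\right) = - 12 \left(64 - 432 i \sqrt{2} + 96 i \sqrt{2} - 288\right) = - 12 \left(-224 - 336 i \sqrt{2}\right) = 2688 + 4032 i \sqrt{2}$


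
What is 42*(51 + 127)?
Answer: 7476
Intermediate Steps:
42*(51 + 127) = 42*178 = 7476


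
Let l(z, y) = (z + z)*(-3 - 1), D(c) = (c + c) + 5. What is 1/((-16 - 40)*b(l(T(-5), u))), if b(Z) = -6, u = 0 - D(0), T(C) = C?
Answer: 1/336 ≈ 0.0029762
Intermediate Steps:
D(c) = 5 + 2*c (D(c) = 2*c + 5 = 5 + 2*c)
u = -5 (u = 0 - (5 + 2*0) = 0 - (5 + 0) = 0 - 1*5 = 0 - 5 = -5)
l(z, y) = -8*z (l(z, y) = (2*z)*(-4) = -8*z)
1/((-16 - 40)*b(l(T(-5), u))) = 1/((-16 - 40)*(-6)) = 1/(-56*(-6)) = 1/336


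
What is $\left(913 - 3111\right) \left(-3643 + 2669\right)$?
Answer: $2140852$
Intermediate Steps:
$\left(913 - 3111\right) \left(-3643 + 2669\right) = \left(-2198\right) \left(-974\right) = 2140852$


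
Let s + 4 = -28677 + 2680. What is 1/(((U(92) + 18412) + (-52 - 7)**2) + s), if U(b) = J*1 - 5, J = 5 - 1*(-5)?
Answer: -1/4103 ≈ -0.00024372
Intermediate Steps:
J = 10 (J = 5 + 5 = 10)
s = -26001 (s = -4 + (-28677 + 2680) = -4 - 25997 = -26001)
U(b) = 5 (U(b) = 10*1 - 5 = 10 - 5 = 5)
1/(((U(92) + 18412) + (-52 - 7)**2) + s) = 1/(((5 + 18412) + (-52 - 7)**2) - 26001) = 1/((18417 + (-59)**2) - 26001) = 1/((18417 + 3481) - 26001) = 1/(21898 - 26001) = 1/(-4103) = -1/4103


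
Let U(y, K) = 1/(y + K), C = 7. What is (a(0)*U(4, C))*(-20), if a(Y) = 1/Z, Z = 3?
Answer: -20/33 ≈ -0.60606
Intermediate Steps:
U(y, K) = 1/(K + y)
a(Y) = 1/3
(a(0)*U(4, C))*(-20) = (1/(3*(7 + 4)))*(-20) = ((1/3)/11)*(-20) = ((1/3)*(1/11))*(-20) = (1/33)*(-20) = -20/33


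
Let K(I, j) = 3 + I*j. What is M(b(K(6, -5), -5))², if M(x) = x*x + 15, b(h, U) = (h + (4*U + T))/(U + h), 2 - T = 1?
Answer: 19088161/65536 ≈ 291.26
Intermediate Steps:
T = 1 (T = 2 - 1*1 = 2 - 1 = 1)
b(h, U) = (1 + h + 4*U)/(U + h) (b(h, U) = (h + (4*U + 1))/(U + h) = (h + (1 + 4*U))/(U + h) = (1 + h + 4*U)/(U + h))
M(x) = 15 + x² (M(x) = x² + 15 = 15 + x²)
M(b(K(6, -5), -5))² = (15 + ((1 + (3 + 6*(-5)) + 4*(-5))/(-5 + (3 + 6*(-5))))²)² = (15 + ((1 + (3 - 30) - 20)/(-5 + (3 - 30)))²)² = (15 + ((1 - 27 - 20)/(-5 - 27))²)² = (15 + (-46/(-32))²)² = (15 + (-1/32*(-46))²)² = (15 + (23/16)²)² = (15 + 529/256)² = (4369/256)² = 19088161/65536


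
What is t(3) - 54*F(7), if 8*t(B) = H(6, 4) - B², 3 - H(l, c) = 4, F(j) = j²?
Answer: -10589/4 ≈ -2647.3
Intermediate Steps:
H(l, c) = -1 (H(l, c) = 3 - 1*4 = 3 - 4 = -1)
t(B) = -⅛ - B²/8 (t(B) = (-1 - B²)/8 = -⅛ - B²/8)
t(3) - 54*F(7) = (-⅛ - ⅛*3²) - 54*7² = (-⅛ - ⅛*9) - 54*49 = (-⅛ - 9/8) - 2646 = -5/4 - 2646 = -10589/4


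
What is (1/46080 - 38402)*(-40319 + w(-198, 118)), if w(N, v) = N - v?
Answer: 1597916435577/1024 ≈ 1.5605e+9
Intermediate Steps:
(1/46080 - 38402)*(-40319 + w(-198, 118)) = (1/46080 - 38402)*(-40319 + (-198 - 1*118)) = (1/46080 - 38402)*(-40319 + (-198 - 118)) = -1769564159*(-40319 - 316)/46080 = -1769564159/46080*(-40635) = 1597916435577/1024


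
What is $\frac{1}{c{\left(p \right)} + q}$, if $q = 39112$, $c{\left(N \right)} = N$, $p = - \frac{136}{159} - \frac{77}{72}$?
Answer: $\frac{3816}{149244047} \approx 2.5569 \cdot 10^{-5}$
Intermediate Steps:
$p = - \frac{7345}{3816}$ ($p = \left(-136\right) \frac{1}{159} - \frac{77}{72} = - \frac{136}{159} - \frac{77}{72} = - \frac{7345}{3816} \approx -1.9248$)
$\frac{1}{c{\left(p \right)} + q} = \frac{1}{- \frac{7345}{3816} + 39112} = \frac{1}{\frac{149244047}{3816}} = \frac{3816}{149244047}$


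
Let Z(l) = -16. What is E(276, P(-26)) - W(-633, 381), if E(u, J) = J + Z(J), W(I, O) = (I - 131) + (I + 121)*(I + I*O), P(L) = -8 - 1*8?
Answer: -123803940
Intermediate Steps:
P(L) = -16 (P(L) = -8 - 8 = -16)
W(I, O) = -131 + I + (121 + I)*(I + I*O) (W(I, O) = (-131 + I) + (121 + I)*(I + I*O) = -131 + I + (121 + I)*(I + I*O))
E(u, J) = -16 + J (E(u, J) = J - 16 = -16 + J)
E(276, P(-26)) - W(-633, 381) = (-16 - 16) - (-131 + (-633)² + 122*(-633) + 381*(-633)² + 121*(-633)*381) = -32 - (-131 + 400689 - 77226 + 381*400689 - 29181933) = -32 - (-131 + 400689 - 77226 + 152662509 - 29181933) = -32 - 1*123803908 = -32 - 123803908 = -123803940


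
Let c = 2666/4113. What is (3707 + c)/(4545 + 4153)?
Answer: 15249557/35774874 ≈ 0.42626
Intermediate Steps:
c = 2666/4113 (c = 2666*(1/4113) = 2666/4113 ≈ 0.64819)
(3707 + c)/(4545 + 4153) = (3707 + 2666/4113)/(4545 + 4153) = (15249557/4113)/8698 = (15249557/4113)*(1/8698) = 15249557/35774874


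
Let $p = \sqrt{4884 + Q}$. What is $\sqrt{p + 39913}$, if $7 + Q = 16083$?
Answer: $\sqrt{39913 + 4 \sqrt{1310}} \approx 200.14$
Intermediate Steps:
$Q = 16076$ ($Q = -7 + 16083 = 16076$)
$p = 4 \sqrt{1310}$ ($p = \sqrt{4884 + 16076} = \sqrt{20960} = 4 \sqrt{1310} \approx 144.78$)
$\sqrt{p + 39913} = \sqrt{4 \sqrt{1310} + 39913} = \sqrt{39913 + 4 \sqrt{1310}}$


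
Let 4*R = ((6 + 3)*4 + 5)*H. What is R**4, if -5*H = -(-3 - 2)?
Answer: 2825761/256 ≈ 11038.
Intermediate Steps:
H = -1 (H = -(-1)*(-3 - 2)/5 = -(-1)*(-5)/5 = -1/5*5 = -1)
R = -41/4 (R = (((6 + 3)*4 + 5)*(-1))/4 = ((9*4 + 5)*(-1))/4 = ((36 + 5)*(-1))/4 = (41*(-1))/4 = (1/4)*(-41) = -41/4 ≈ -10.250)
R**4 = (-41/4)**4 = 2825761/256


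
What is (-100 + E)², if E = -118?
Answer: 47524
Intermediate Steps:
(-100 + E)² = (-100 - 118)² = (-218)² = 47524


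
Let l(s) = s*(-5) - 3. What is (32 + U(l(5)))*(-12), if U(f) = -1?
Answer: -372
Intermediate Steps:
l(s) = -3 - 5*s (l(s) = -5*s - 3 = -3 - 5*s)
(32 + U(l(5)))*(-12) = (32 - 1)*(-12) = 31*(-12) = -372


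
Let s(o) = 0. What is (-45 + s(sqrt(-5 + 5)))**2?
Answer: 2025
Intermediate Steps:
(-45 + s(sqrt(-5 + 5)))**2 = (-45 + 0)**2 = (-45)**2 = 2025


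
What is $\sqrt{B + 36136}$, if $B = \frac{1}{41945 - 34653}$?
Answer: $\frac{\sqrt{480367268799}}{3646} \approx 190.09$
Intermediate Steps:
$B = \frac{1}{7292} \approx 0.00013714$
$\sqrt{B + 36136} = \sqrt{\frac{1}{7292} + 36136} = \sqrt{\frac{263503713}{7292}} = \frac{\sqrt{480367268799}}{3646}$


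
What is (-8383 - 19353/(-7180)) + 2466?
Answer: -42464707/7180 ≈ -5914.3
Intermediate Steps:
(-8383 - 19353/(-7180)) + 2466 = (-8383 - 19353*(-1/7180)) + 2466 = (-8383 + 19353/7180) + 2466 = -60170587/7180 + 2466 = -42464707/7180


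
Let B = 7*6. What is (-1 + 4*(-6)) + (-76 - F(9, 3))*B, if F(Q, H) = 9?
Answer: -3595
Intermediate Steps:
B = 42
(-1 + 4*(-6)) + (-76 - F(9, 3))*B = (-1 + 4*(-6)) + (-76 - 1*9)*42 = (-1 - 24) + (-76 - 9)*42 = -25 - 85*42 = -25 - 3570 = -3595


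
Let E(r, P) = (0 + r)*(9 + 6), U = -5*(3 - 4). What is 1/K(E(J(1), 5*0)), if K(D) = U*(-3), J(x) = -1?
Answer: -1/15 ≈ -0.066667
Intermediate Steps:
U = 5 (U = -5*(-1) = 5)
E(r, P) = 15*r (E(r, P) = r*15 = 15*r)
K(D) = -15 (K(D) = 5*(-3) = -15)
1/K(E(J(1), 5*0)) = 1/(-15) = -1/15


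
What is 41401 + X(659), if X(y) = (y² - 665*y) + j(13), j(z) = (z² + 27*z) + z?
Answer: 37980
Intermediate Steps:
j(z) = z² + 28*z
X(y) = 533 + y² - 665*y (X(y) = (y² - 665*y) + 13*(28 + 13) = (y² - 665*y) + 13*41 = (y² - 665*y) + 533 = 533 + y² - 665*y)
41401 + X(659) = 41401 + (533 + 659² - 665*659) = 41401 + (533 + 434281 - 438235) = 41401 - 3421 = 37980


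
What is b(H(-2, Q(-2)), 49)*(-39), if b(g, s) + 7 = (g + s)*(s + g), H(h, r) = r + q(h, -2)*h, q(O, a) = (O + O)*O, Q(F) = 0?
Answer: -42198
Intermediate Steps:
q(O, a) = 2*O² (q(O, a) = (2*O)*O = 2*O²)
H(h, r) = r + 2*h³ (H(h, r) = r + (2*h²)*h = r + 2*h³)
b(g, s) = -7 + (g + s)² (b(g, s) = -7 + (g + s)*(s + g) = -7 + (g + s)*(g + s) = -7 + (g + s)²)
b(H(-2, Q(-2)), 49)*(-39) = (-7 + ((0 + 2*(-2)³) + 49)²)*(-39) = (-7 + ((0 + 2*(-8)) + 49)²)*(-39) = (-7 + ((0 - 16) + 49)²)*(-39) = (-7 + (-16 + 49)²)*(-39) = (-7 + 33²)*(-39) = (-7 + 1089)*(-39) = 1082*(-39) = -42198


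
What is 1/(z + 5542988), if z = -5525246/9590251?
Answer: 9590251/53158640684742 ≈ 1.8041e-7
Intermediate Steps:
z = -5525246/9590251 (z = -5525246*1/9590251 = -5525246/9590251 ≈ -0.57613)
1/(z + 5542988) = 1/(-5525246/9590251 + 5542988) = 1/(53158640684742/9590251) = 9590251/53158640684742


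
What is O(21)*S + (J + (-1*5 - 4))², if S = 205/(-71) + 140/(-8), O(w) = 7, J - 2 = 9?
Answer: -19697/142 ≈ -138.71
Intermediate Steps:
J = 11 (J = 2 + 9 = 11)
S = -2895/142 (S = 205*(-1/71) + 140*(-⅛) = -205/71 - 35/2 = -2895/142 ≈ -20.387)
O(21)*S + (J + (-1*5 - 4))² = 7*(-2895/142) + (11 + (-1*5 - 4))² = -20265/142 + (11 + (-5 - 4))² = -20265/142 + (11 - 9)² = -20265/142 + 2² = -20265/142 + 4 = -19697/142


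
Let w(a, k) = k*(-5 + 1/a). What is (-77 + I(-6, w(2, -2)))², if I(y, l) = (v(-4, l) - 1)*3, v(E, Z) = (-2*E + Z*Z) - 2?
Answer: 32761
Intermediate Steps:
v(E, Z) = -2 + Z² - 2*E (v(E, Z) = (-2*E + Z²) - 2 = (Z² - 2*E) - 2 = -2 + Z² - 2*E)
I(y, l) = 15 + 3*l² (I(y, l) = ((-2 + l² - 2*(-4)) - 1)*3 = ((-2 + l² + 8) - 1)*3 = ((6 + l²) - 1)*3 = (5 + l²)*3 = 15 + 3*l²)
(-77 + I(-6, w(2, -2)))² = (-77 + (15 + 3*(-5*(-2) - 2/2)²))² = (-77 + (15 + 3*(10 - 2*½)²))² = (-77 + (15 + 3*(10 - 1)²))² = (-77 + (15 + 3*9²))² = (-77 + (15 + 3*81))² = (-77 + (15 + 243))² = (-77 + 258)² = 181² = 32761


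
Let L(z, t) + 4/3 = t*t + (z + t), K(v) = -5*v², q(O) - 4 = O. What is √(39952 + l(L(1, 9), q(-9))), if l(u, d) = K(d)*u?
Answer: √258693/3 ≈ 169.54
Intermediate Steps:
q(O) = 4 + O
L(z, t) = -4/3 + t + z + t² (L(z, t) = -4/3 + (t*t + (z + t)) = -4/3 + (t² + (t + z)) = -4/3 + (t + z + t²) = -4/3 + t + z + t²)
l(u, d) = -5*u*d² (l(u, d) = (-5*d²)*u = -5*u*d²)
√(39952 + l(L(1, 9), q(-9))) = √(39952 - 5*(-4/3 + 9 + 1 + 9²)*(4 - 9)²) = √(39952 - 5*(-4/3 + 9 + 1 + 81)*(-5)²) = √(39952 - 5*269/3*25) = √(39952 - 33625/3) = √(86231/3) = √258693/3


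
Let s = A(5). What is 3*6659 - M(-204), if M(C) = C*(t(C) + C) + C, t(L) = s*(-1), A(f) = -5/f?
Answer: -21231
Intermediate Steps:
s = -1 (s = -5/5 = -5*⅕ = -1)
t(L) = 1 (t(L) = -1*(-1) = 1)
M(C) = C + C*(1 + C) (M(C) = C*(1 + C) + C = C + C*(1 + C))
3*6659 - M(-204) = 3*6659 - (-204)*(2 - 204) = 19977 - (-204)*(-202) = 19977 - 1*41208 = 19977 - 41208 = -21231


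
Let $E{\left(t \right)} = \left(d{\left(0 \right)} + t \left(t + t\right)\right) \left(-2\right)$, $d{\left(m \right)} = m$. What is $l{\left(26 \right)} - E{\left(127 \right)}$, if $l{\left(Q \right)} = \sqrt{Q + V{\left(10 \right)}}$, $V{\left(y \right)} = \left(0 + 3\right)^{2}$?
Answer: $64516 + \sqrt{35} \approx 64522.0$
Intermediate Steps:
$V{\left(y \right)} = 9$ ($V{\left(y \right)} = 3^{2} = 9$)
$l{\left(Q \right)} = \sqrt{9 + Q}$ ($l{\left(Q \right)} = \sqrt{Q + 9} = \sqrt{9 + Q}$)
$E{\left(t \right)} = - 4 t^{2}$ ($E{\left(t \right)} = \left(0 + t \left(t + t\right)\right) \left(-2\right) = \left(0 + t 2 t\right) \left(-2\right) = \left(0 + 2 t^{2}\right) \left(-2\right) = 2 t^{2} \left(-2\right) = - 4 t^{2}$)
$l{\left(26 \right)} - E{\left(127 \right)} = \sqrt{9 + 26} - - 4 \cdot 127^{2} = \sqrt{35} - \left(-4\right) 16129 = \sqrt{35} - -64516 = \sqrt{35} + 64516 = 64516 + \sqrt{35}$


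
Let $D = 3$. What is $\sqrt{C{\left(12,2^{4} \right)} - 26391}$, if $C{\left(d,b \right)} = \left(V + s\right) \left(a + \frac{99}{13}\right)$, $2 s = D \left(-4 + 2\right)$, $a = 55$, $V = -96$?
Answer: $\frac{i \sqrt{5507697}}{13} \approx 180.53 i$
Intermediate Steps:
$s = -3$ ($s = \frac{3 \left(-4 + 2\right)}{2} = \frac{3 \left(-2\right)}{2} = \frac{1}{2} \left(-6\right) = -3$)
$C{\left(d,b \right)} = - \frac{80586}{13}$ ($C{\left(d,b \right)} = \left(-96 - 3\right) \left(55 + \frac{99}{13}\right) = - 99 \left(55 + 99 \cdot \frac{1}{13}\right) = - 99 \left(55 + \frac{99}{13}\right) = \left(-99\right) \frac{814}{13} = - \frac{80586}{13}$)
$\sqrt{C{\left(12,2^{4} \right)} - 26391} = \sqrt{- \frac{80586}{13} - 26391} = \sqrt{- \frac{423669}{13}} = \frac{i \sqrt{5507697}}{13}$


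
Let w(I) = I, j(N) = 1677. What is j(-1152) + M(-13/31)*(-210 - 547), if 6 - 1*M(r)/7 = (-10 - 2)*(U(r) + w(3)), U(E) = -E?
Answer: -7673955/31 ≈ -2.4755e+5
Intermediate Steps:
M(r) = 294 - 84*r (M(r) = 42 - 7*(-10 - 2)*(-r + 3) = 42 - (-84)*(3 - r) = 42 - 7*(-36 + 12*r) = 42 + (252 - 84*r) = 294 - 84*r)
j(-1152) + M(-13/31)*(-210 - 547) = 1677 + (294 - (-1092)/31)*(-210 - 547) = 1677 + (294 - (-1092)/31)*(-757) = 1677 + (294 - 84*(-13/31))*(-757) = 1677 + (294 + 1092/31)*(-757) = 1677 + (10206/31)*(-757) = 1677 - 7725942/31 = -7673955/31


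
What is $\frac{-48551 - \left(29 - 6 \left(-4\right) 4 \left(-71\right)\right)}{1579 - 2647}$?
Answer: $\frac{10441}{267} \approx 39.105$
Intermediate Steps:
$\frac{-48551 - \left(29 - 6 \left(-4\right) 4 \left(-71\right)\right)}{1579 - 2647} = \frac{-48551 - \left(29 - \left(-24\right) 4 \left(-71\right)\right)}{-1068} = \left(-48551 - -6787\right) \left(- \frac{1}{1068}\right) = \left(-48551 + \left(6816 - 29\right)\right) \left(- \frac{1}{1068}\right) = \left(-48551 + 6787\right) \left(- \frac{1}{1068}\right) = \left(-41764\right) \left(- \frac{1}{1068}\right) = \frac{10441}{267}$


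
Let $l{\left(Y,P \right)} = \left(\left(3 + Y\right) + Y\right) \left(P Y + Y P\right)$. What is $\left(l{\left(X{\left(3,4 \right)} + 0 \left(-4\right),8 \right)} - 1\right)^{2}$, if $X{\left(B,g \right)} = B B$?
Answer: $9138529$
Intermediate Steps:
$X{\left(B,g \right)} = B^{2}$
$l{\left(Y,P \right)} = 2 P Y \left(3 + 2 Y\right)$ ($l{\left(Y,P \right)} = \left(3 + 2 Y\right) \left(P Y + P Y\right) = \left(3 + 2 Y\right) 2 P Y = 2 P Y \left(3 + 2 Y\right)$)
$\left(l{\left(X{\left(3,4 \right)} + 0 \left(-4\right),8 \right)} - 1\right)^{2} = \left(2 \cdot 8 \left(3^{2} + 0 \left(-4\right)\right) \left(3 + 2 \left(3^{2} + 0 \left(-4\right)\right)\right) - 1\right)^{2} = \left(2 \cdot 8 \left(9 + 0\right) \left(3 + 2 \left(9 + 0\right)\right) - 1\right)^{2} = \left(2 \cdot 8 \cdot 9 \left(3 + 2 \cdot 9\right) - 1\right)^{2} = \left(2 \cdot 8 \cdot 9 \left(3 + 18\right) - 1\right)^{2} = \left(2 \cdot 8 \cdot 9 \cdot 21 - 1\right)^{2} = \left(3024 - 1\right)^{2} = 3023^{2} = 9138529$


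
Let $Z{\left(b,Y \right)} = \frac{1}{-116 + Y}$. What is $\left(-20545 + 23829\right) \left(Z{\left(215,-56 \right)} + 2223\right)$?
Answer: $\frac{313913455}{43} \approx 7.3003 \cdot 10^{6}$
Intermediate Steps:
$\left(-20545 + 23829\right) \left(Z{\left(215,-56 \right)} + 2223\right) = \left(-20545 + 23829\right) \left(\frac{1}{-116 - 56} + 2223\right) = 3284 \left(\frac{1}{-172} + 2223\right) = 3284 \left(- \frac{1}{172} + 2223\right) = 3284 \cdot \frac{382355}{172} = \frac{313913455}{43}$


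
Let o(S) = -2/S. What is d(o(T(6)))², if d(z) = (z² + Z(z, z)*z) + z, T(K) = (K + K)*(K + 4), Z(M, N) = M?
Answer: 841/3240000 ≈ 0.00025957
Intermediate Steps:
T(K) = 2*K*(4 + K) (T(K) = (2*K)*(4 + K) = 2*K*(4 + K))
d(z) = z + 2*z² (d(z) = (z² + z*z) + z = (z² + z²) + z = 2*z² + z = z + 2*z²)
d(o(T(6)))² = ((-2*1/(12*(4 + 6)))*(1 + 2*(-2*1/(12*(4 + 6)))))² = ((-2/(2*6*10))*(1 + 2*(-2/(2*6*10))))² = ((-2/120)*(1 + 2*(-2/120)))² = ((-2*1/120)*(1 + 2*(-2*1/120)))² = (-(1 + 2*(-1/60))/60)² = (-(1 - 1/30)/60)² = (-1/60*29/30)² = (-29/1800)² = 841/3240000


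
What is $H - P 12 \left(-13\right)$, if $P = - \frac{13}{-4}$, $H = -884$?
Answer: $-377$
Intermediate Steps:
$P = \frac{13}{4}$ ($P = \left(-13\right) \left(- \frac{1}{4}\right) = \frac{13}{4} \approx 3.25$)
$H - P 12 \left(-13\right) = -884 - \frac{13}{4} \cdot 12 \left(-13\right) = -884 - 39 \left(-13\right) = -884 - -507 = -884 + 507 = -377$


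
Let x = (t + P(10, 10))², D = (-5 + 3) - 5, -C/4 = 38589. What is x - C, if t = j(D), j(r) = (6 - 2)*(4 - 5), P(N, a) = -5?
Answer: 154437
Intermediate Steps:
C = -154356 (C = -4*38589 = -154356)
D = -7 (D = -2 - 5 = -7)
j(r) = -4 (j(r) = 4*(-1) = -4)
t = -4
x = 81 (x = (-4 - 5)² = (-9)² = 81)
x - C = 81 - 1*(-154356) = 81 + 154356 = 154437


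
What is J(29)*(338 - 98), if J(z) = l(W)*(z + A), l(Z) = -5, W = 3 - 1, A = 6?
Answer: -42000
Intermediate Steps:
W = 2
J(z) = -30 - 5*z (J(z) = -5*(z + 6) = -5*(6 + z) = -30 - 5*z)
J(29)*(338 - 98) = (-30 - 5*29)*(338 - 98) = (-30 - 145)*240 = -175*240 = -42000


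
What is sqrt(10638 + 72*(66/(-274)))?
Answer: 3*sqrt(22148790)/137 ≈ 103.06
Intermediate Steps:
sqrt(10638 + 72*(66/(-274))) = sqrt(10638 + 72*(66*(-1/274))) = sqrt(10638 + 72*(-33/137)) = sqrt(10638 - 2376/137) = sqrt(1455030/137) = 3*sqrt(22148790)/137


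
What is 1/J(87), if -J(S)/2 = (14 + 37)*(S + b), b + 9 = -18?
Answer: -1/6120 ≈ -0.00016340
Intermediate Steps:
b = -27 (b = -9 - 18 = -27)
J(S) = 2754 - 102*S (J(S) = -2*(14 + 37)*(S - 27) = -102*(-27 + S) = -2*(-1377 + 51*S) = 2754 - 102*S)
1/J(87) = 1/(2754 - 102*87) = 1/(2754 - 8874) = 1/(-6120) = -1/6120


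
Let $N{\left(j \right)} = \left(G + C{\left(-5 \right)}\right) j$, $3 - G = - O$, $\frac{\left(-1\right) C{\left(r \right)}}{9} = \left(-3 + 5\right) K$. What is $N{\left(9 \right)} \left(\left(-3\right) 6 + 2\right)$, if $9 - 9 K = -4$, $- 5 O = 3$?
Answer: $\frac{16992}{5} \approx 3398.4$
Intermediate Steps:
$O = - \frac{3}{5}$ ($O = \left(- \frac{1}{5}\right) 3 = - \frac{3}{5} \approx -0.6$)
$K = \frac{13}{9}$ ($K = 1 - - \frac{4}{9} = 1 + \frac{4}{9} = \frac{13}{9} \approx 1.4444$)
$C{\left(r \right)} = -26$ ($C{\left(r \right)} = - 9 \left(-3 + 5\right) \frac{13}{9} = - 9 \cdot 2 \cdot \frac{13}{9} = \left(-9\right) \frac{26}{9} = -26$)
$G = \frac{12}{5}$ ($G = 3 - \left(-1\right) \left(- \frac{3}{5}\right) = 3 - \frac{3}{5} = \frac{12}{5} \approx 2.4$)
$N{\left(j \right)} = - \frac{118 j}{5}$ ($N{\left(j \right)} = \left(\frac{12}{5} - 26\right) j = - \frac{118 j}{5}$)
$N{\left(9 \right)} \left(\left(-3\right) 6 + 2\right) = \left(- \frac{118}{5}\right) 9 \left(\left(-3\right) 6 + 2\right) = - \frac{1062 \left(-18 + 2\right)}{5} = \left(- \frac{1062}{5}\right) \left(-16\right) = \frac{16992}{5}$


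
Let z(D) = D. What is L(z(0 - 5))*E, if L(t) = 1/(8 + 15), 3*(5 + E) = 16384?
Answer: 16369/69 ≈ 237.23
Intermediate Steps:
E = 16369/3 (E = -5 + (⅓)*16384 = -5 + 16384/3 = 16369/3 ≈ 5456.3)
L(t) = 1/23
L(z(0 - 5))*E = (1/23)*(16369/3) = 16369/69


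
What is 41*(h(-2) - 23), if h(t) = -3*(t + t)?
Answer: -451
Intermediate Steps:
h(t) = -6*t
41*(h(-2) - 23) = 41*(-6*(-2) - 23) = 41*(12 - 23) = 41*(-11) = -451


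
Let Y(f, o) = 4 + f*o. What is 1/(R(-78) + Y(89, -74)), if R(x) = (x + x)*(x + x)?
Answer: 1/17754 ≈ 5.6325e-5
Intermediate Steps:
R(x) = 4*x**2 (R(x) = (2*x)*(2*x) = 4*x**2)
1/(R(-78) + Y(89, -74)) = 1/(4*(-78)**2 + (4 + 89*(-74))) = 1/(4*6084 + (4 - 6586)) = 1/(24336 - 6582) = 1/17754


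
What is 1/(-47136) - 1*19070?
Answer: -898883521/47136 ≈ -19070.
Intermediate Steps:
1/(-47136) - 1*19070 = -1/47136 - 19070 = -898883521/47136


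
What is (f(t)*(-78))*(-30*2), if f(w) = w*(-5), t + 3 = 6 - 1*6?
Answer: 70200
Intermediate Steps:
t = -3 (t = -3 + (6 - 1*6) = -3 + (6 - 6) = -3 + 0 = -3)
f(w) = -5*w
(f(t)*(-78))*(-30*2) = (-5*(-3)*(-78))*(-30*2) = (15*(-78))*(-60) = -1170*(-60) = 70200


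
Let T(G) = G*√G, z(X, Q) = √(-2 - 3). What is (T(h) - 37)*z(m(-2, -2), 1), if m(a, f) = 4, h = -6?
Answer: 6*√30 - 37*I*√5 ≈ 32.863 - 82.734*I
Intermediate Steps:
z(X, Q) = I*√5 (z(X, Q) = √(-5) = I*√5)
T(G) = G^(3/2)
(T(h) - 37)*z(m(-2, -2), 1) = ((-6)^(3/2) - 37)*(I*√5) = (-6*I*√6 - 37)*(I*√5) = (-37 - 6*I*√6)*(I*√5) = I*√5*(-37 - 6*I*√6)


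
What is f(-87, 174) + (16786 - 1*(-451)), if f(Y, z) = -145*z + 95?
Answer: -7898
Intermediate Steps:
f(Y, z) = 95 - 145*z
f(-87, 174) + (16786 - 1*(-451)) = (95 - 145*174) + (16786 - 1*(-451)) = (95 - 25230) + (16786 + 451) = -25135 + 17237 = -7898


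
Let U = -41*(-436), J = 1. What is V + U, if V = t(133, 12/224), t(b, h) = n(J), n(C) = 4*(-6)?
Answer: 17852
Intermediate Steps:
U = 17876
n(C) = -24
t(b, h) = -24
V = -24
V + U = -24 + 17876 = 17852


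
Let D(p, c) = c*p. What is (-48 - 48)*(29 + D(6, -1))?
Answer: -2208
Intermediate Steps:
(-48 - 48)*(29 + D(6, -1)) = (-48 - 48)*(29 - 1*6) = -96*(29 - 6) = -96*23 = -2208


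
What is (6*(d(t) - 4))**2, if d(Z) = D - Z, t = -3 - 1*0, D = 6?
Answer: 900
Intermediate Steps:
t = -3 (t = -3 + 0 = -3)
d(Z) = 6 - Z
(6*(d(t) - 4))**2 = (6*((6 - 1*(-3)) - 4))**2 = (6*((6 + 3) - 4))**2 = (6*(9 - 4))**2 = (6*5)**2 = 30**2 = 900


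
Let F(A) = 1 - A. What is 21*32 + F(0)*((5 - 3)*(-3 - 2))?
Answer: 662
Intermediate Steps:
21*32 + F(0)*((5 - 3)*(-3 - 2)) = 21*32 + (1 - 1*0)*((5 - 3)*(-3 - 2)) = 672 + (1 + 0)*(2*(-5)) = 672 + 1*(-10) = 672 - 10 = 662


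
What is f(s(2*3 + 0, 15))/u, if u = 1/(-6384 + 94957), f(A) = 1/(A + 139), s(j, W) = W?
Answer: 88573/154 ≈ 575.15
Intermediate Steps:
f(A) = 1/(139 + A)
u = 1/88573 ≈ 1.1290e-5
f(s(2*3 + 0, 15))/u = 1/((139 + 15)*(1/88573)) = 88573/154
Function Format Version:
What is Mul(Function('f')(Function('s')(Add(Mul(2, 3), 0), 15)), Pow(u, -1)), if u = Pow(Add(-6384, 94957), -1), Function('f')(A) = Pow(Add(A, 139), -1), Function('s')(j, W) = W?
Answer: Rational(88573, 154) ≈ 575.15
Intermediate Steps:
Function('f')(A) = Pow(Add(139, A), -1)
u = Rational(1, 88573) (u = Pow(88573, -1) = Rational(1, 88573) ≈ 1.1290e-5)
Mul(Function('f')(Function('s')(Add(Mul(2, 3), 0), 15)), Pow(u, -1)) = Mul(Pow(Add(139, 15), -1), Pow(Rational(1, 88573), -1)) = Mul(Pow(154, -1), 88573) = Mul(Rational(1, 154), 88573) = Rational(88573, 154)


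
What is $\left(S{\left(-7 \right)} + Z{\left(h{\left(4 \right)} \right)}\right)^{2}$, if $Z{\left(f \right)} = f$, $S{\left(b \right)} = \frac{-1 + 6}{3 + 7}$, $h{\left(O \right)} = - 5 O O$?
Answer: $\frac{25281}{4} \approx 6320.3$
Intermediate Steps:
$h{\left(O \right)} = - 5 O^{2}$
$S{\left(b \right)} = \frac{1}{2}$ ($S{\left(b \right)} = \frac{5}{10} = 5 \cdot \frac{1}{10} = \frac{1}{2}$)
$\left(S{\left(-7 \right)} + Z{\left(h{\left(4 \right)} \right)}\right)^{2} = \left(\frac{1}{2} - 5 \cdot 4^{2}\right)^{2} = \left(\frac{1}{2} - 80\right)^{2} = \left(- \frac{159}{2}\right)^{2} = \frac{25281}{4}$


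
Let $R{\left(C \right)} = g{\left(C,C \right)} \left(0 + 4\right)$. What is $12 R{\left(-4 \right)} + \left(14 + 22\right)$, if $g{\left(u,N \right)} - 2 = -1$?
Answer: $84$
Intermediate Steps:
$g{\left(u,N \right)} = 1$ ($g{\left(u,N \right)} = 2 - 1 = 1$)
$R{\left(C \right)} = 4$ ($R{\left(C \right)} = 1 \left(0 + 4\right) = 1 \cdot 4 = 4$)
$12 R{\left(-4 \right)} + \left(14 + 22\right) = 12 \cdot 4 + \left(14 + 22\right) = 48 + 36 = 84$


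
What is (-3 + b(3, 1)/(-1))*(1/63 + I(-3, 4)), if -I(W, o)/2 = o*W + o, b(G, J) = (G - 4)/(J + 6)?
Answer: -20180/441 ≈ -45.760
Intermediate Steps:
b(G, J) = (-4 + G)/(6 + J)
I(W, o) = -2*o - 2*W*o (I(W, o) = -2*(o*W + o) = -2*(W*o + o) = -2*(o + W*o) = -2*o - 2*W*o)
(-3 + b(3, 1)/(-1))*(1/63 + I(-3, 4)) = (-3 + ((-4 + 3)/(6 + 1))/(-1))*(1/63 - 2*4*(1 - 3)) = (-3 - (-1)/7)*(1/63 - 2*4*(-2)) = (-3 - (-1)/7)*(1/63 + 16) = (-3 - 1*(-⅐))*(1009/63) = (-3 + ⅐)*(1009/63) = -20/7*1009/63 = -20180/441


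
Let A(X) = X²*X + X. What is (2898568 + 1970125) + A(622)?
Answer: 245511163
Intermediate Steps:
A(X) = X + X³ (A(X) = X³ + X = X + X³)
(2898568 + 1970125) + A(622) = (2898568 + 1970125) + (622 + 622³) = 4868693 + (622 + 240641848) = 4868693 + 240642470 = 245511163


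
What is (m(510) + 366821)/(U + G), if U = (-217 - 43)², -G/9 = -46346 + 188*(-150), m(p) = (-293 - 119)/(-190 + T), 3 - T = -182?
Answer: 1834517/3692570 ≈ 0.49681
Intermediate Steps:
T = 185 (T = 3 - 1*(-182) = 3 + 182 = 185)
m(p) = 412/5 (m(p) = (-293 - 119)/(-190 + 185) = -412/(-5) = -412*(-⅕) = 412/5)
G = 670914 (G = -9*(-46346 + 188*(-150)) = -9*(-46346 - 28200) = -9*(-74546) = 670914)
U = 67600 (U = (-260)² = 67600)
(m(510) + 366821)/(U + G) = (412/5 + 366821)/(67600 + 670914) = (1834517/5)/738514 = (1834517/5)*(1/738514) = 1834517/3692570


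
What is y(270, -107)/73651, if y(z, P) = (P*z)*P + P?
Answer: 3091123/73651 ≈ 41.970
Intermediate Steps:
y(z, P) = P + z*P² (y(z, P) = z*P² + P = P + z*P²)
y(270, -107)/73651 = -107*(1 - 107*270)/73651 = -107*(1 - 28890)*(1/73651) = -107*(-28889)*(1/73651) = 3091123*(1/73651) = 3091123/73651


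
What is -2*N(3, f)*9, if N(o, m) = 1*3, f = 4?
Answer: -54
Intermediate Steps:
N(o, m) = 3
-2*N(3, f)*9 = -2*3*9 = -6*9 = -54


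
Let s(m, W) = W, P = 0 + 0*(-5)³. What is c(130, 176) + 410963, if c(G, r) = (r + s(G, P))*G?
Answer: 433843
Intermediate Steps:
P = 0 (P = 0 + 0*(-125) = 0 + 0 = 0)
c(G, r) = G*r (c(G, r) = (r + 0)*G = r*G = G*r)
c(130, 176) + 410963 = 130*176 + 410963 = 22880 + 410963 = 433843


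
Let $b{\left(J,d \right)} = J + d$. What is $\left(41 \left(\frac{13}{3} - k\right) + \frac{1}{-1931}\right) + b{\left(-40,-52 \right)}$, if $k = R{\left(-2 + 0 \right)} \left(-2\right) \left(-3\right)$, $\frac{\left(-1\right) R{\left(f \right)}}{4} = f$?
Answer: $- \frac{10904360}{5793} \approx -1882.3$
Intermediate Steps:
$R{\left(f \right)} = - 4 f$
$k = 48$ ($k = - 4 \left(-2 + 0\right) \left(-2\right) \left(-3\right) = \left(-4\right) \left(-2\right) \left(-2\right) \left(-3\right) = 8 \left(-2\right) \left(-3\right) = \left(-16\right) \left(-3\right) = 48$)
$\left(41 \left(\frac{13}{3} - k\right) + \frac{1}{-1931}\right) + b{\left(-40,-52 \right)} = \left(41 \left(\frac{13}{3} - 48\right) + \frac{1}{-1931}\right) - 92 = \left(41 \left(13 \cdot \frac{1}{3} - 48\right) - \frac{1}{1931}\right) - 92 = \left(41 \left(\frac{13}{3} - 48\right) - \frac{1}{1931}\right) - 92 = \left(41 \left(- \frac{131}{3}\right) - \frac{1}{1931}\right) - 92 = \left(- \frac{5371}{3} - \frac{1}{1931}\right) - 92 = - \frac{10371404}{5793} - 92 = - \frac{10904360}{5793}$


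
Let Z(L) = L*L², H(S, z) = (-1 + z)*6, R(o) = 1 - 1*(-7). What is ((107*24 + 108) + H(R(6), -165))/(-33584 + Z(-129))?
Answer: -1680/2180273 ≈ -0.00077055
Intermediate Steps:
R(o) = 8 (R(o) = 1 + 7 = 8)
H(S, z) = -6 + 6*z
Z(L) = L³
((107*24 + 108) + H(R(6), -165))/(-33584 + Z(-129)) = ((107*24 + 108) + (-6 + 6*(-165)))/(-33584 + (-129)³) = ((2568 + 108) + (-6 - 990))/(-33584 - 2146689) = (2676 - 996)/(-2180273) = 1680*(-1/2180273) = -1680/2180273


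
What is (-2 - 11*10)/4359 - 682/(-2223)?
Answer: 907954/3230019 ≈ 0.28110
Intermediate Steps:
(-2 - 11*10)/4359 - 682/(-2223) = (-2 - 110)*(1/4359) - 682*(-1/2223) = -112*1/4359 + 682/2223 = -112/4359 + 682/2223 = 907954/3230019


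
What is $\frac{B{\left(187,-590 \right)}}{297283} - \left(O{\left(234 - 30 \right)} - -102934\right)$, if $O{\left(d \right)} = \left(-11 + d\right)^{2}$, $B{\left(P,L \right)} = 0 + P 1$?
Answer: $- \frac{41674022602}{297283} \approx -1.4018 \cdot 10^{5}$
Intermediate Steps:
$B{\left(P,L \right)} = P$ ($B{\left(P,L \right)} = 0 + P = P$)
$\frac{B{\left(187,-590 \right)}}{297283} - \left(O{\left(234 - 30 \right)} - -102934\right) = \frac{187}{297283} - \left(\left(-11 + \left(234 - 30\right)\right)^{2} - -102934\right) = 187 \cdot \frac{1}{297283} - \left(\left(-11 + 204\right)^{2} + 102934\right) = \frac{187}{297283} - \left(193^{2} + 102934\right) = \frac{187}{297283} - \left(37249 + 102934\right) = \frac{187}{297283} - 140183 = - \frac{41674022602}{297283}$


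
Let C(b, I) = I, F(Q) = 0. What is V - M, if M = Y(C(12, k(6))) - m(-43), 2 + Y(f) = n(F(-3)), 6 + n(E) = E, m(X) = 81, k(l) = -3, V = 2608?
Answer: 2697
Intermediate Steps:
n(E) = -6 + E
Y(f) = -8 (Y(f) = -2 + (-6 + 0) = -2 - 6 = -8)
M = -89 (M = -8 - 1*81 = -8 - 81 = -89)
V - M = 2608 - 1*(-89) = 2608 + 89 = 2697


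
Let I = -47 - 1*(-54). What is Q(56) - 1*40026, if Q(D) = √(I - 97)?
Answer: -40026 + 3*I*√10 ≈ -40026.0 + 9.4868*I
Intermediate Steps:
I = 7 (I = -47 + 54 = 7)
Q(D) = 3*I*√10 (Q(D) = √(7 - 97) = √(-90) = 3*I*√10)
Q(56) - 1*40026 = 3*I*√10 - 1*40026 = 3*I*√10 - 40026 = -40026 + 3*I*√10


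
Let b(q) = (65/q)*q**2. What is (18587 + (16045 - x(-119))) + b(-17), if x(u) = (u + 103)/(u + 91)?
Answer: 234685/7 ≈ 33526.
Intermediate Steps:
x(u) = (103 + u)/(91 + u)
b(q) = 65*q
(18587 + (16045 - x(-119))) + b(-17) = (18587 + (16045 - (103 - 119)/(91 - 119))) + 65*(-17) = (18587 + (16045 - (-16)/(-28))) - 1105 = (18587 + (16045 - (-1)*(-16)/28)) - 1105 = (18587 + (16045 - 1*4/7)) - 1105 = (18587 + (16045 - 4/7)) - 1105 = (18587 + 112311/7) - 1105 = 242420/7 - 1105 = 234685/7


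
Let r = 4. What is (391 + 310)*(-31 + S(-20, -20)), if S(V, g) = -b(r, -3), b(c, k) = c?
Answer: -24535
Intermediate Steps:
S(V, g) = -4 (S(V, g) = -1*4 = -4)
(391 + 310)*(-31 + S(-20, -20)) = (391 + 310)*(-31 - 4) = 701*(-35) = -24535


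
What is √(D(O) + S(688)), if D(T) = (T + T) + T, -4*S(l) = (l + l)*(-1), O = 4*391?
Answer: 2*√1259 ≈ 70.965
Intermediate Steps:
O = 1564
S(l) = l/2 (S(l) = -(l + l)*(-1)/4 = -2*l*(-1)/4 = -(-1)*l/2 = l/2)
D(T) = 3*T (D(T) = 2*T + T = 3*T)
√(D(O) + S(688)) = √(3*1564 + (½)*688) = √(4692 + 344) = √5036 = 2*√1259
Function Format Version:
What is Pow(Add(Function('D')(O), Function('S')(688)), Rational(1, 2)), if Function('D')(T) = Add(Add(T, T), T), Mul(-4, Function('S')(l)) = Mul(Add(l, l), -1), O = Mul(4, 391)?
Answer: Mul(2, Pow(1259, Rational(1, 2))) ≈ 70.965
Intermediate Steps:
O = 1564
Function('S')(l) = Mul(Rational(1, 2), l) (Function('S')(l) = Mul(Rational(-1, 4), Mul(Add(l, l), -1)) = Mul(Rational(-1, 4), Mul(Mul(2, l), -1)) = Mul(Rational(-1, 4), Mul(-2, l)) = Mul(Rational(1, 2), l))
Function('D')(T) = Mul(3, T) (Function('D')(T) = Add(Mul(2, T), T) = Mul(3, T))
Pow(Add(Function('D')(O), Function('S')(688)), Rational(1, 2)) = Pow(Add(Mul(3, 1564), Mul(Rational(1, 2), 688)), Rational(1, 2)) = Pow(Add(4692, 344), Rational(1, 2)) = Pow(5036, Rational(1, 2)) = Mul(2, Pow(1259, Rational(1, 2)))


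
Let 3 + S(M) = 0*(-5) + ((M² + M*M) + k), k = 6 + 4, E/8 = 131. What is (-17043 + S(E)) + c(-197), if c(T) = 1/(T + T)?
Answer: 858751367/394 ≈ 2.1796e+6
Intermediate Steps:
E = 1048 (E = 8*131 = 1048)
c(T) = 1/(2*T)
k = 10
S(M) = 7 + 2*M² (S(M) = -3 + (0*(-5) + ((M² + M*M) + 10)) = -3 + (0 + ((M² + M²) + 10)) = -3 + (0 + (2*M² + 10)) = -3 + (0 + (10 + 2*M²)) = -3 + (10 + 2*M²) = 7 + 2*M²)
(-17043 + S(E)) + c(-197) = (-17043 + (7 + 2*1048²)) + (½)/(-197) = (-17043 + (7 + 2*1098304)) + (½)*(-1/197) = (-17043 + (7 + 2196608)) - 1/394 = (-17043 + 2196615) - 1/394 = 2179572 - 1/394 = 858751367/394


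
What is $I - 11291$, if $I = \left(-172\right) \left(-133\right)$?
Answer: $11585$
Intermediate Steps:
$I = 22876$
$I - 11291 = 22876 - 11291 = 11585$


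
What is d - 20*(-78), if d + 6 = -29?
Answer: 1525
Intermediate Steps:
d = -35 (d = -6 - 29 = -35)
d - 20*(-78) = -35 - 20*(-78) = -35 + 1560 = 1525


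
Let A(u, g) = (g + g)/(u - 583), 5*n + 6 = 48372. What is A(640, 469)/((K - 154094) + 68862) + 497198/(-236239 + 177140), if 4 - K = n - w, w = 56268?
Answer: -2737328429893/325353646869 ≈ -8.4134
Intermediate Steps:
n = 48366/5 (n = -6/5 + (⅕)*48372 = -6/5 + 48372/5 = 48366/5 ≈ 9673.2)
K = 232994/5 (K = 4 - (48366/5 - 1*56268) = 4 - (48366/5 - 56268) = 4 - 1*(-232974/5) = 4 + 232974/5 = 232994/5 ≈ 46599.)
A(u, g) = 2*g/(-583 + u) (A(u, g) = (2*g)/(-583 + u) = 2*g/(-583 + u))
A(640, 469)/((K - 154094) + 68862) + 497198/(-236239 + 177140) = (2*469/(-583 + 640))/((232994/5 - 154094) + 68862) + 497198/(-236239 + 177140) = (2*469/57)/(-537476/5 + 68862) + 497198/(-59099) = (2*469*(1/57))/(-193166/5) + 497198*(-1/59099) = (938/57)*(-5/193166) - 497198/59099 = -2345/5505231 - 497198/59099 = -2737328429893/325353646869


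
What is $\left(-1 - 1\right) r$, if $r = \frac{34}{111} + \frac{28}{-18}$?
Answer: $\frac{832}{333} \approx 2.4985$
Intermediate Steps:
$r = - \frac{416}{333}$ ($r = 34 \cdot \frac{1}{111} + 28 \left(- \frac{1}{18}\right) = \frac{34}{111} - \frac{14}{9} = - \frac{416}{333} \approx -1.2492$)
$\left(-1 - 1\right) r = \left(-1 - 1\right) \left(- \frac{416}{333}\right) = \left(-2\right) \left(- \frac{416}{333}\right) = \frac{832}{333}$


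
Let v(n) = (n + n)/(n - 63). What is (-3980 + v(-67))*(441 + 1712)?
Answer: -556836849/65 ≈ -8.5667e+6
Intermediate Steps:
v(n) = 2*n/(-63 + n) (v(n) = (2*n)/(-63 + n) = 2*n/(-63 + n))
(-3980 + v(-67))*(441 + 1712) = (-3980 + 2*(-67)/(-63 - 67))*(441 + 1712) = (-3980 + 2*(-67)/(-130))*2153 = (-3980 + 2*(-67)*(-1/130))*2153 = (-3980 + 67/65)*2153 = -258633/65*2153 = -556836849/65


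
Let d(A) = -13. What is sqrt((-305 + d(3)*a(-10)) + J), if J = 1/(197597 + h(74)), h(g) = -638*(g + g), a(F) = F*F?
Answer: 2*I*sqrt(14779145262)/6069 ≈ 40.062*I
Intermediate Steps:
a(F) = F**2
h(g) = -1276*g
J = 1/103173 (J = 1/(197597 - 1276*74) = 1/(197597 - 94424) = 1/103173 ≈ 9.6925e-6)
sqrt((-305 + d(3)*a(-10)) + J) = sqrt((-305 - 13*(-10)**2) + 1/103173) = sqrt((-305 - 13*100) + 1/103173) = sqrt((-305 - 1300) + 1/103173) = sqrt(-1605 + 1/103173) = sqrt(-165592664/103173) = 2*I*sqrt(14779145262)/6069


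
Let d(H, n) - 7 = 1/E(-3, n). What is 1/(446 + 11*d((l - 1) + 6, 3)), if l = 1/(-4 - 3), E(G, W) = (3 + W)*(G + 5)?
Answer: 12/6287 ≈ 0.0019087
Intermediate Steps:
E(G, W) = (3 + W)*(5 + G)
l = -⅐ (l = 1/(-7) = -⅐ ≈ -0.14286)
d(H, n) = 7 + 1/(6 + 2*n) (d(H, n) = 7 + 1/(15 + 3*(-3) + 5*n - 3*n) = 7 + 1/(15 - 9 + 5*n - 3*n) = 7 + 1/(6 + 2*n))
1/(446 + 11*d((l - 1) + 6, 3)) = 1/(446 + 11*((43 + 14*3)/(2*(3 + 3)))) = 1/(446 + 11*((½)*(43 + 42)/6)) = 1/(446 + 11*((½)*(⅙)*85)) = 1/(446 + 11*(85/12)) = 1/(446 + 935/12) = 1/(6287/12) = 12/6287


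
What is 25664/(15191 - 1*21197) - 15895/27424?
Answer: -399637453/82354272 ≈ -4.8527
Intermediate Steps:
25664/(15191 - 1*21197) - 15895/27424 = 25664/(15191 - 21197) - 15895*1/27424 = 25664/(-6006) - 15895/27424 = 25664*(-1/6006) - 15895/27424 = -12832/3003 - 15895/27424 = -399637453/82354272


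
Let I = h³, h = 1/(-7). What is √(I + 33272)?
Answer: √79886065/49 ≈ 182.41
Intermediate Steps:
h = -⅐ ≈ -0.14286
I = -1/343 (I = (-⅐)³ = -1/343 ≈ -0.0029155)
√(I + 33272) = √(-1/343 + 33272) = √(11412295/343) = √79886065/49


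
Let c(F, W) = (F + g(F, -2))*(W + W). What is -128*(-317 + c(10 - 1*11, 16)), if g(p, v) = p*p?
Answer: 40576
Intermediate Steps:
g(p, v) = p²
c(F, W) = 2*W*(F + F²) (c(F, W) = (F + F²)*(W + W) = (F + F²)*(2*W) = 2*W*(F + F²))
-128*(-317 + c(10 - 1*11, 16)) = -128*(-317 + 2*(10 - 1*11)*16*(1 + (10 - 1*11))) = -128*(-317 + 2*(10 - 11)*16*(1 + (10 - 11))) = -128*(-317 + 2*(-1)*16*(1 - 1)) = -128*(-317 + 2*(-1)*16*0) = -128*(-317 + 0) = -128*(-317) = 40576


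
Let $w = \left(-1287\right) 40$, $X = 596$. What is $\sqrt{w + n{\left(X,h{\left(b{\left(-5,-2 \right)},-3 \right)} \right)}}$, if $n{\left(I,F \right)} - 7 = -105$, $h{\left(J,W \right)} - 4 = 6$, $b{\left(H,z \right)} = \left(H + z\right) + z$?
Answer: $i \sqrt{51578} \approx 227.11 i$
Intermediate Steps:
$b{\left(H,z \right)} = H + 2 z$
$h{\left(J,W \right)} = 10$ ($h{\left(J,W \right)} = 4 + 6 = 10$)
$w = -51480$
$n{\left(I,F \right)} = -98$ ($n{\left(I,F \right)} = 7 - 105 = -98$)
$\sqrt{w + n{\left(X,h{\left(b{\left(-5,-2 \right)},-3 \right)} \right)}} = \sqrt{-51480 - 98} = \sqrt{-51578} = i \sqrt{51578}$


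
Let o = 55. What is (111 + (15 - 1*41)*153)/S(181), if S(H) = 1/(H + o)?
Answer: -912612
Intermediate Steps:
S(H) = 1/(55 + H) (S(H) = 1/(H + 55) = 1/(55 + H))
(111 + (15 - 1*41)*153)/S(181) = (111 + (15 - 1*41)*153)/(1/(55 + 181)) = (111 + (15 - 41)*153)/(1/236) = (111 - 26*153)/(1/236) = (111 - 3978)*236 = -3867*236 = -912612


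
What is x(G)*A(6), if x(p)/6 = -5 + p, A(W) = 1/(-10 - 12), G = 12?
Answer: -21/11 ≈ -1.9091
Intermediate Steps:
A(W) = -1/22 (A(W) = 1/(-22) = -1/22)
x(p) = -30 + 6*p (x(p) = 6*(-5 + p) = -30 + 6*p)
x(G)*A(6) = (-30 + 6*12)*(-1/22) = (-30 + 72)*(-1/22) = 42*(-1/22) = -21/11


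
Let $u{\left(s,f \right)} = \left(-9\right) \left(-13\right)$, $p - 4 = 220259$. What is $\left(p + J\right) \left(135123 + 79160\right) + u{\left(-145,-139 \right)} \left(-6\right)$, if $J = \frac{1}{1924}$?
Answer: $\frac{90810136873031}{1924} \approx 4.7199 \cdot 10^{10}$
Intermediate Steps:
$p = 220263$ ($p = 4 + 220259 = 220263$)
$u{\left(s,f \right)} = 117$
$J = \frac{1}{1924} \approx 0.00051975$
$\left(p + J\right) \left(135123 + 79160\right) + u{\left(-145,-139 \right)} \left(-6\right) = \left(220263 + \frac{1}{1924}\right) \left(135123 + 79160\right) + 117 \left(-6\right) = \frac{423786013}{1924} \cdot 214283 - 702 = \frac{90810138223679}{1924} - 702 = \frac{90810136873031}{1924}$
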